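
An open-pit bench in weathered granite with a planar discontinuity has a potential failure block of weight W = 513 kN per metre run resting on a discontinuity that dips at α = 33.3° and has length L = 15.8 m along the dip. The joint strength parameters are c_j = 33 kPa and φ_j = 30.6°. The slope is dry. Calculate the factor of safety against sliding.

FS = 2.75

Resolving the block weight along and normal to the plane and applying the Mohr–Coulomb strength on the joint:
N' = W cosα = 513·cos33.3° = 428.8 kN/m
Driving force T = W sinα = 513·sin33.3° = 281.6 kN/m
Resisting force R = c_j·L + N'·tanφ_j = 33·15.8 + 428.8·tan30.6° = 521.4 + 253.6 = 775.0 kN/m
FS = R / T = 775.0 / 281.6 = 2.752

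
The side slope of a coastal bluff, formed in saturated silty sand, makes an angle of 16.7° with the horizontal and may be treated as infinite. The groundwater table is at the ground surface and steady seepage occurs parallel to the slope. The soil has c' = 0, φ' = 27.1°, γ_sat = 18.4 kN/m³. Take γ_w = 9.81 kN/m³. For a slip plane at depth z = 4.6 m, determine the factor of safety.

FS = 0.80

With seepage parallel to the slope and the water table at the surface, the effective normal stress on the slip plane uses the buoyant unit weight γ' = γ_sat − γ_w while the driving shear stress uses γ_sat:
FS = [c' + γ' z cos²β tanφ'] / [γ_sat z sinβ cosβ]
(For c' = 0 this reduces to FS = (γ'/γ_sat)·tanφ'/tanβ.)
γ' = 18.4 − 9.81 = 8.59 kN/m³
Numerator = 0.0 + 8.59·4.6·cos²16.7°·tan27.1° = 0.0 + 8.59·4.6·0.9174·0.5117 = 18.551 kPa
Denominator = 18.4·4.6·sin16.7°·cos16.7° = 18.4·4.6·0.2874·0.9578 = 23.296 kPa
FS = 18.551 / 23.296 = 0.796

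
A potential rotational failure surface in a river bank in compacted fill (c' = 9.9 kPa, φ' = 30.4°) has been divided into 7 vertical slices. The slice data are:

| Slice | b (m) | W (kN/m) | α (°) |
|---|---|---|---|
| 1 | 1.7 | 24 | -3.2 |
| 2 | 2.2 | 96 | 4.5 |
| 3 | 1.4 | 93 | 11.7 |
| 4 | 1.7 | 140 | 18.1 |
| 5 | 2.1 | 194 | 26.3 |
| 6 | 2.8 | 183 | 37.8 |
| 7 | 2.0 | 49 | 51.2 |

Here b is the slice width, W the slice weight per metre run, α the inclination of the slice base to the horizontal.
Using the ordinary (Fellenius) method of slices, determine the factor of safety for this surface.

FS = 1.86

Ordinary method of slices: FS = Σ[c'·Δl_i + (W_i cosα_i)·tanφ'] / Σ W_i sinα_i, with Δl_i = b_i / cosα_i.
Slice 1: Δl = 1.7/cos(-3.2°) = 1.703 m; N'_1 = 24·cos(-3.2°) = 24.0; c'Δl = 16.86; W sinα = -1.3
Slice 2: Δl = 2.2/cos4.5° = 2.207 m; N'_2 = 96·cos4.5° = 95.7; c'Δl = 21.85; W sinα = 7.5
Slice 3: Δl = 1.4/cos11.7° = 1.430 m; N'_3 = 93·cos11.7° = 91.1; c'Δl = 14.15; W sinα = 18.9
Slice 4: Δl = 1.7/cos18.1° = 1.789 m; N'_4 = 140·cos18.1° = 133.1; c'Δl = 17.71; W sinα = 43.5
Slice 5: Δl = 2.1/cos26.3° = 2.342 m; N'_5 = 194·cos26.3° = 173.9; c'Δl = 23.19; W sinα = 86.0
Slice 6: Δl = 2.8/cos37.8° = 3.544 m; N'_6 = 183·cos37.8° = 144.6; c'Δl = 35.08; W sinα = 112.2
Slice 7: Δl = 2.0/cos51.2° = 3.192 m; N'_7 = 49·cos51.2° = 30.7; c'Δl = 31.60; W sinα = 38.2
Σc'Δl = 160.4 kN/m; ΣN' = 693.0 kN/m; ΣW sinα = 304.9 kN/m
Resisting = 160.4 + 693.0·tan30.4° = 160.4 + 406.6 = 567.0 kN/m
FS = 567.0 / 304.9 = 1.860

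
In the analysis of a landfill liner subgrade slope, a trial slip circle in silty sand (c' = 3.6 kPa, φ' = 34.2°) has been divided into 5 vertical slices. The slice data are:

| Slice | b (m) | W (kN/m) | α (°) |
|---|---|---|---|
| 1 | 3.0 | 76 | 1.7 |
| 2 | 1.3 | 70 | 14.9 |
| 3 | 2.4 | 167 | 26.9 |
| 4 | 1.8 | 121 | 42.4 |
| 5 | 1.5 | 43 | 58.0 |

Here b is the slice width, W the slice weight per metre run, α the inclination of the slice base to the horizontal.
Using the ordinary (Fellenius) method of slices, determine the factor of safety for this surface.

Ordinary method of slices: FS = Σ[c'·Δl_i + (W_i cosα_i)·tanφ'] / Σ W_i sinα_i, with Δl_i = b_i / cosα_i.
Slice 1: Δl = 3.0/cos1.7° = 3.001 m; N'_1 = 76·cos1.7° = 76.0; c'Δl = 10.80; W sinα = 2.3
Slice 2: Δl = 1.3/cos14.9° = 1.345 m; N'_2 = 70·cos14.9° = 67.6; c'Δl = 4.84; W sinα = 18.0
Slice 3: Δl = 2.4/cos26.9° = 2.691 m; N'_3 = 167·cos26.9° = 148.9; c'Δl = 9.69; W sinα = 75.6
Slice 4: Δl = 1.8/cos42.4° = 2.438 m; N'_4 = 121·cos42.4° = 89.4; c'Δl = 8.78; W sinα = 81.6
Slice 5: Δl = 1.5/cos58.0° = 2.831 m; N'_5 = 43·cos58.0° = 22.8; c'Δl = 10.19; W sinα = 36.5
Σc'Δl = 44.3 kN/m; ΣN' = 404.7 kN/m; ΣW sinα = 213.9 kN/m
Resisting = 44.3 + 404.7·tan34.2° = 44.3 + 275.0 = 319.3 kN/m
FS = 319.3 / 213.9 = 1.493

FS = 1.49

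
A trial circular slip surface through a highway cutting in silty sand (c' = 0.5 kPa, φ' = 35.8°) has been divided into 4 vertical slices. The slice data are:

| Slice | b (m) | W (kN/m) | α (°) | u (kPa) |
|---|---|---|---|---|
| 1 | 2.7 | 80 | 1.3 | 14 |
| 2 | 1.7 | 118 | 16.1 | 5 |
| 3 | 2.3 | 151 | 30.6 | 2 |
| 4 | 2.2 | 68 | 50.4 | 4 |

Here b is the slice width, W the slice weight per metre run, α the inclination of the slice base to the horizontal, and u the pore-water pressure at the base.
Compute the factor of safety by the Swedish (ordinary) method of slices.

FS = 1.36

Ordinary method of slices: FS = Σ[c'·Δl_i + (W_i cosα_i − u_i·Δl_i)·tanφ'] / Σ W_i sinα_i, with Δl_i = b_i / cosα_i.
Slice 1: Δl = 2.7/cos1.3° = 2.701 m; N'_1 = 80·cos1.3° − 14·2.701 = 42.2; c'Δl = 1.35; W sinα = 1.8
Slice 2: Δl = 1.7/cos16.1° = 1.769 m; N'_2 = 118·cos16.1° − 5·1.769 = 104.5; c'Δl = 0.88; W sinα = 32.7
Slice 3: Δl = 2.3/cos30.6° = 2.672 m; N'_3 = 151·cos30.6° − 2·2.672 = 124.6; c'Δl = 1.34; W sinα = 76.9
Slice 4: Δl = 2.2/cos50.4° = 3.451 m; N'_4 = 68·cos50.4° − 4·3.451 = 29.5; c'Δl = 1.73; W sinα = 52.4
Σc'Δl = 5.3 kN/m; ΣN' = 300.9 kN/m; ΣW sinα = 163.8 kN/m
Resisting = 5.3 + 300.9·tan35.8° = 5.3 + 217.0 = 222.3 kN/m
FS = 222.3 / 163.8 = 1.357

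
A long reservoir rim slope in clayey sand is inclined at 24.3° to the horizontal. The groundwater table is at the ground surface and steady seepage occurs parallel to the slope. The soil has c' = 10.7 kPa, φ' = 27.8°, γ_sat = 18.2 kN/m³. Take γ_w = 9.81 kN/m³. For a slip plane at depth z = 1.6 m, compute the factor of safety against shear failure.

FS = 1.52

With seepage parallel to the slope and the water table at the surface, the effective normal stress on the slip plane uses the buoyant unit weight γ' = γ_sat − γ_w while the driving shear stress uses γ_sat:
FS = [c' + γ' z cos²β tanφ'] / [γ_sat z sinβ cosβ]
γ' = 18.2 − 9.81 = 8.39 kN/m³
Numerator = 10.7 + 8.39·1.6·cos²24.3°·tan27.8° = 10.7 + 8.39·1.6·0.8307·0.5272 = 16.579 kPa
Denominator = 18.2·1.6·sin24.3°·cos24.3° = 18.2·1.6·0.4115·0.9114 = 10.922 kPa
FS = 16.579 / 10.922 = 1.518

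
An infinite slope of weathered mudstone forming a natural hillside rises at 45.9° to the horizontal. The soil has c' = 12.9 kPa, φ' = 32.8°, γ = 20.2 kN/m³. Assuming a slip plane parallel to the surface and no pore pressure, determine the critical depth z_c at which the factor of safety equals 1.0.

z_c = 3.40 m

Setting FS = 1.00 in FS = [c' + γz cos²β tanφ'] / [γz sinβ cosβ] and solving for z:
z = c' / [γ cosβ (FS·sinβ − cosβ·tanφ')]
  = 12.9 / [20.2·cos45.9°·(1.00·sin45.9° − cos45.9°·tan32.8°)]
  = 12.9 / [20.2·0.6959·(1.00·0.7181 − 0.6959·0.6445)]
  = 12.9 / 3.7905 = 3.403 m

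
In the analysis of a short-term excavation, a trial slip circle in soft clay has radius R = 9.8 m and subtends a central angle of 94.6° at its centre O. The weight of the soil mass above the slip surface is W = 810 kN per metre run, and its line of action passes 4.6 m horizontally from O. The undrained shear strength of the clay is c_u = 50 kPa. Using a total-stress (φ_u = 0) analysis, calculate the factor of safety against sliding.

FS = 2.13

Taking moments about the centre O, the resisting moment is provided by the undrained shear strength acting along the arc:
Arc length L_a = R·θ = 9.8·(94.6°·π/180) = 9.8·1.6511 = 16.18 m
M_R = c_u·L_a·R = 50·16.18·9.8 = 7928.5 kN·m/m
M_D = W·d = 810·4.6 = 3726.0 kN·m/m
FS = M_R / M_D = 7928.5 / 3726.0 = 2.128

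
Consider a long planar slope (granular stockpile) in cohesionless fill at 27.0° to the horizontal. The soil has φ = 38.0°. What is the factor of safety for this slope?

For a dry cohesionless infinite slope the factor of safety is FS = tanφ / tanβ.
FS = tan38.0° / tan27.0° = 0.7813 / 0.5095 = 1.533

FS = 1.53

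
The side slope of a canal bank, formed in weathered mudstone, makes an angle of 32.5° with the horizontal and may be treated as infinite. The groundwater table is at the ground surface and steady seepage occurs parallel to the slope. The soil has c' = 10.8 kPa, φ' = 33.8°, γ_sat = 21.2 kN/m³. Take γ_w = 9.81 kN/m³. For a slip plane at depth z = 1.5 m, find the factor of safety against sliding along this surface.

With seepage parallel to the slope and the water table at the surface, the effective normal stress on the slip plane uses the buoyant unit weight γ' = γ_sat − γ_w while the driving shear stress uses γ_sat:
FS = [c' + γ' z cos²β tanφ'] / [γ_sat z sinβ cosβ]
γ' = 21.2 − 9.81 = 11.39 kN/m³
Numerator = 10.8 + 11.39·1.5·cos²32.5°·tan33.8° = 10.8 + 11.39·1.5·0.7113·0.6694 = 18.936 kPa
Denominator = 21.2·1.5·sin32.5°·cos32.5° = 21.2·1.5·0.5373·0.8434 = 14.410 kPa
FS = 18.936 / 14.410 = 1.314

FS = 1.31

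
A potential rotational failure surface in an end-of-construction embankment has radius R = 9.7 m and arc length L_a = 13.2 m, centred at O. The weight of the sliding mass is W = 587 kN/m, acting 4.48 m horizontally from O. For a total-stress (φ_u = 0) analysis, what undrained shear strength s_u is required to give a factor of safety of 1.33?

FS = s_u·L_a·R / (W·d), so s_u = FS·W·d / (L_a·R).
s_u = 1.33·587·4.48 / (13.20·9.7) = 3497.6 / 128.04 = 27.32 kPa

s_u = 27.3 kPa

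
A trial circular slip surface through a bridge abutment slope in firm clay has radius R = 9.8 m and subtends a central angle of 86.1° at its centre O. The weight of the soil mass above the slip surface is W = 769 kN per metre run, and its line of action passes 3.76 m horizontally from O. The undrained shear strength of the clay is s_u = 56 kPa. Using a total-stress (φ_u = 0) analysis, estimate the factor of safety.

Taking moments about the centre O, the resisting moment is provided by the undrained shear strength acting along the arc:
Arc length L_a = R·θ = 9.8·(86.1°·π/180) = 9.8·1.5027 = 14.73 m
M_R = s_u·L_a·R = 56·14.73·9.8 = 8082.0 kN·m/m
M_D = W·d = 769·3.76 = 2891.4 kN·m/m
FS = M_R / M_D = 8082.0 / 2891.4 = 2.795

FS = 2.80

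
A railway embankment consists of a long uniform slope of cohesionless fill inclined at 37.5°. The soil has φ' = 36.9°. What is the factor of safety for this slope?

FS = 0.98

For a dry cohesionless infinite slope the factor of safety is FS = tanφ' / tanβ.
FS = tan36.9° / tan37.5° = 0.7508 / 0.7673 = 0.978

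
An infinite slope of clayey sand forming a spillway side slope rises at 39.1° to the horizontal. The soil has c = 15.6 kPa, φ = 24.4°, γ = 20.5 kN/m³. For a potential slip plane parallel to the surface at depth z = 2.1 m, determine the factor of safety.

For an infinite slope with a slip plane parallel to the surface (no pore pressure): FS = [c + γz cos²β tanφ] / [γz sinβ cosβ].
γz = 20.5·2.1 = 43.05 kN/m²
Numerator = 15.6 + 43.05·cos²39.1°·tan24.4° = 15.6 + 43.05·0.6022·0.4536 = 27.361 kPa
Denominator = 43.05·sin39.1°·cos39.1° = 43.05·0.6307·0.7760 = 21.070 kPa
FS = 27.361 / 21.070 = 1.299

FS = 1.30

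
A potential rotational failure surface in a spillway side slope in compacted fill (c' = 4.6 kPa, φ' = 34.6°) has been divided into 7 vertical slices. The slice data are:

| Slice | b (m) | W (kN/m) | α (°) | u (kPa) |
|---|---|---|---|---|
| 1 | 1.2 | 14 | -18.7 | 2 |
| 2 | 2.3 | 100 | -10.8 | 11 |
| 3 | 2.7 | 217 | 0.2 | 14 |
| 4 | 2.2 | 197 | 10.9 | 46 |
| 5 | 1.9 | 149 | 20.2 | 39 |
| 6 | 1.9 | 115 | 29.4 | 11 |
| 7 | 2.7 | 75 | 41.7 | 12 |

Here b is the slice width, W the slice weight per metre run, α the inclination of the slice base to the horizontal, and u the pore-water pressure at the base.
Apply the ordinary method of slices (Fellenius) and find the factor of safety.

FS = 2.44

Ordinary method of slices: FS = Σ[c'·Δl_i + (W_i cosα_i − u_i·Δl_i)·tanφ'] / Σ W_i sinα_i, with Δl_i = b_i / cosα_i.
Slice 1: Δl = 1.2/cos(-18.7°) = 1.267 m; N'_1 = 14·cos(-18.7°) − 2·1.267 = 10.7; c'Δl = 5.83; W sinα = -4.5
Slice 2: Δl = 2.3/cos(-10.8°) = 2.341 m; N'_2 = 100·cos(-10.8°) − 11·2.341 = 72.5; c'Δl = 10.77; W sinα = -18.7
Slice 3: Δl = 2.7/cos0.2° = 2.700 m; N'_3 = 217·cos0.2° − 14·2.700 = 179.2; c'Δl = 12.42; W sinα = 0.8
Slice 4: Δl = 2.2/cos10.9° = 2.240 m; N'_4 = 197·cos10.9° − 46·2.240 = 90.4; c'Δl = 10.31; W sinα = 37.3
Slice 5: Δl = 1.9/cos20.2° = 2.025 m; N'_5 = 149·cos20.2° − 39·2.025 = 60.9; c'Δl = 9.31; W sinα = 51.4
Slice 6: Δl = 1.9/cos29.4° = 2.181 m; N'_6 = 115·cos29.4° − 11·2.181 = 76.2; c'Δl = 10.03; W sinα = 56.5
Slice 7: Δl = 2.7/cos41.7° = 3.616 m; N'_7 = 75·cos41.7° − 12·3.616 = 12.6; c'Δl = 16.63; W sinα = 49.9
Σc'Δl = 75.3 kN/m; ΣN' = 502.5 kN/m; ΣW sinα = 172.6 kN/m
Resisting = 75.3 + 502.5·tan34.6° = 75.3 + 346.6 = 421.9 kN/m
FS = 421.9 / 172.6 = 2.445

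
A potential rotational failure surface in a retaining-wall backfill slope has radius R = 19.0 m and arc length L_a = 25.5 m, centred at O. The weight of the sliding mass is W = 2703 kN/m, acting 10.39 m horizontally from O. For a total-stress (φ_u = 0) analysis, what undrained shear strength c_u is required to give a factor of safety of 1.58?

FS = c_u·L_a·R / (W·d), so c_u = FS·W·d / (L_a·R).
c_u = 1.58·2703·10.39 / (25.50·19.0) = 44373.0 / 484.50 = 91.59 kPa

c_u = 91.6 kPa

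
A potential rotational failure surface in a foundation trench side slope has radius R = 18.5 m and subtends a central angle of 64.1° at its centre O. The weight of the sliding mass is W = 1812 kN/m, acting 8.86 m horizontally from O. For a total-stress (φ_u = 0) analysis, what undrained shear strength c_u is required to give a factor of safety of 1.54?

FS = c_u·L_a·R / (W·d), so c_u = FS·W·d / (L_a·R).
Arc length L_a = R·θ = 18.5·(64.1°·π/180) = 18.5·1.1188 = 20.70 m
c_u = 1.54·1812·8.86 / (20.70·18.5) = 24723.7 / 382.89 = 64.57 kPa

c_u = 64.6 kPa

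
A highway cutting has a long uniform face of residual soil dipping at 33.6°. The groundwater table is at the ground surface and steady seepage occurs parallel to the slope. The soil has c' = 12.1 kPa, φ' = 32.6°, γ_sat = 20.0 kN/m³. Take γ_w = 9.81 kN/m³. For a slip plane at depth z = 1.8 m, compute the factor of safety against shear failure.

With seepage parallel to the slope and the water table at the surface, the effective normal stress on the slip plane uses the buoyant unit weight γ' = γ_sat − γ_w while the driving shear stress uses γ_sat:
FS = [c' + γ' z cos²β tanφ'] / [γ_sat z sinβ cosβ]
γ' = 20.0 − 9.81 = 10.19 kN/m³
Numerator = 12.1 + 10.19·1.8·cos²33.6°·tan32.6° = 12.1 + 10.19·1.8·0.6938·0.6395 = 20.238 kPa
Denominator = 20.0·1.8·sin33.6°·cos33.6° = 20.0·1.8·0.5534·0.8329 = 16.594 kPa
FS = 20.238 / 16.594 = 1.220

FS = 1.22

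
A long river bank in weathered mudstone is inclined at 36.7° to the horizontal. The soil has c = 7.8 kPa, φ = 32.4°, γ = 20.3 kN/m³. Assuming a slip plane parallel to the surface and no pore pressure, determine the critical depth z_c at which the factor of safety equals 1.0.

Setting FS = 1.00 in FS = [c + γz cos²β tanφ] / [γz sinβ cosβ] and solving for z:
z = c / [γ cosβ (FS·sinβ − cosβ·tanφ)]
  = 7.8 / [20.3·cos36.7°·(1.00·sin36.7° − cos36.7°·tan32.4°)]
  = 7.8 / [20.3·0.8018·(1.00·0.5976 − 0.8018·0.6346)]
  = 7.8 / 1.4454 = 5.397 m

z_c = 5.40 m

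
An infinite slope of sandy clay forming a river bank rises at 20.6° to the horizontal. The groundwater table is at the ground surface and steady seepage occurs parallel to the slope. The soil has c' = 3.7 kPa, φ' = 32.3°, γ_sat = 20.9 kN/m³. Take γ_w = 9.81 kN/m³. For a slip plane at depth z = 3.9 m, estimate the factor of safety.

FS = 1.03

With seepage parallel to the slope and the water table at the surface, the effective normal stress on the slip plane uses the buoyant unit weight γ' = γ_sat − γ_w while the driving shear stress uses γ_sat:
FS = [c' + γ' z cos²β tanφ'] / [γ_sat z sinβ cosβ]
γ' = 20.9 − 9.81 = 11.09 kN/m³
Numerator = 3.7 + 11.09·3.9·cos²20.6°·tan32.3° = 3.7 + 11.09·3.9·0.8762·0.6322 = 27.657 kPa
Denominator = 20.9·3.9·sin20.6°·cos20.6° = 20.9·3.9·0.3518·0.9361 = 26.845 kPa
FS = 27.657 / 26.845 = 1.030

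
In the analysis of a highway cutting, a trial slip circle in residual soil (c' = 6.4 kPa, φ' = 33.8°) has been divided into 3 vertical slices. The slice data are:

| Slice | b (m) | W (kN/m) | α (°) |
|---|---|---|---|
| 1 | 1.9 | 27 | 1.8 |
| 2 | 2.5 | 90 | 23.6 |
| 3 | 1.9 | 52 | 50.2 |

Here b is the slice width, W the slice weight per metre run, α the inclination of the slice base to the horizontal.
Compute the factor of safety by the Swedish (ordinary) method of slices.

FS = 1.88

Ordinary method of slices: FS = Σ[c'·Δl_i + (W_i cosα_i)·tanφ'] / Σ W_i sinα_i, with Δl_i = b_i / cosα_i.
Slice 1: Δl = 1.9/cos1.8° = 1.901 m; N'_1 = 27·cos1.8° = 27.0; c'Δl = 12.17; W sinα = 0.8
Slice 2: Δl = 2.5/cos23.6° = 2.728 m; N'_2 = 90·cos23.6° = 82.5; c'Δl = 17.46; W sinα = 36.0
Slice 3: Δl = 1.9/cos50.2° = 2.968 m; N'_3 = 52·cos50.2° = 33.3; c'Δl = 19.00; W sinα = 40.0
Σc'Δl = 48.6 kN/m; ΣN' = 142.7 kN/m; ΣW sinα = 76.8 kN/m
Resisting = 48.6 + 142.7·tan33.8° = 48.6 + 95.6 = 144.2 kN/m
FS = 144.2 / 76.8 = 1.877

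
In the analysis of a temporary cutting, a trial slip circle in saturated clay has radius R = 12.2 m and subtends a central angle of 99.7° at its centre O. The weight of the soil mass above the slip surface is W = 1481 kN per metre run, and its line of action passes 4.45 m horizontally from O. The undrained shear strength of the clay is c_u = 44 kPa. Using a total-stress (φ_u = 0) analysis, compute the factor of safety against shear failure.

FS = 1.73

Taking moments about the centre O, the resisting moment is provided by the undrained shear strength acting along the arc:
Arc length L_a = R·θ = 12.2·(99.7°·π/180) = 12.2·1.7401 = 21.23 m
M_R = c_u·L_a·R = 44·21.23·12.2 = 11395.8 kN·m/m
M_D = W·d = 1481·4.45 = 6590.4 kN·m/m
FS = M_R / M_D = 11395.8 / 6590.4 = 1.729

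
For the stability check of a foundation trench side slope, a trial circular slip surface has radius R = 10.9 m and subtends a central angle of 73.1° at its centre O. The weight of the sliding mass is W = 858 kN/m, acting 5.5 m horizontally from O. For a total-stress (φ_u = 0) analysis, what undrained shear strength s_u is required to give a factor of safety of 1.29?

FS = s_u·L_a·R / (W·d), so s_u = FS·W·d / (L_a·R).
Arc length L_a = R·θ = 10.9·(73.1°·π/180) = 10.9·1.2758 = 13.91 m
s_u = 1.29·858·5.5 / (13.91·10.9) = 6087.5 / 151.58 = 40.16 kPa

s_u = 40.2 kPa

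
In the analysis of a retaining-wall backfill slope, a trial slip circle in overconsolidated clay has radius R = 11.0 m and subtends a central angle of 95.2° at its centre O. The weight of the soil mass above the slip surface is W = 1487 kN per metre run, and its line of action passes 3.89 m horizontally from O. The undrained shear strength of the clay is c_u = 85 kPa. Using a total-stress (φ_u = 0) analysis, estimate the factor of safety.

FS = 2.95

Taking moments about the centre O, the resisting moment is provided by the undrained shear strength acting along the arc:
Arc length L_a = R·θ = 11.0·(95.2°·π/180) = 11.0·1.6616 = 18.28 m
M_R = c_u·L_a·R = 85·18.28·11.0 = 17089.1 kN·m/m
M_D = W·d = 1487·3.89 = 5784.4 kN·m/m
FS = M_R / M_D = 17089.1 / 5784.4 = 2.954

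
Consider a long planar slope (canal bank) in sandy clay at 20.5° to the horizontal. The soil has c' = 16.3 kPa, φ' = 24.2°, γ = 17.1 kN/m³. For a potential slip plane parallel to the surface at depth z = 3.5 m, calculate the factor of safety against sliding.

For an infinite slope with a slip plane parallel to the surface (no pore pressure): FS = [c' + γz cos²β tanφ'] / [γz sinβ cosβ].
γz = 17.1·3.5 = 59.85 kN/m²
Numerator = 16.3 + 59.85·cos²20.5°·tan24.2° = 16.3 + 59.85·0.8774·0.4494 = 39.899 kPa
Denominator = 59.85·sin20.5°·cos20.5° = 59.85·0.3502·0.9367 = 19.633 kPa
FS = 39.899 / 19.633 = 2.032

FS = 2.03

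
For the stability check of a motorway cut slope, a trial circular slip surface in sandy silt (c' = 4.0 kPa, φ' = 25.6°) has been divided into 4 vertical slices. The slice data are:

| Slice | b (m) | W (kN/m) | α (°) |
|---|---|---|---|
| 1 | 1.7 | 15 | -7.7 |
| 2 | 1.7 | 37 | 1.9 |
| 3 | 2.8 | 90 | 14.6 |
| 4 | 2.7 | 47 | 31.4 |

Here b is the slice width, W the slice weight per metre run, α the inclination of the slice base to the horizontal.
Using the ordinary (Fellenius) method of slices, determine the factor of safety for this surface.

Ordinary method of slices: FS = Σ[c'·Δl_i + (W_i cosα_i)·tanφ'] / Σ W_i sinα_i, with Δl_i = b_i / cosα_i.
Slice 1: Δl = 1.7/cos(-7.7°) = 1.715 m; N'_1 = 15·cos(-7.7°) = 14.9; c'Δl = 6.86; W sinα = -2.0
Slice 2: Δl = 1.7/cos1.9° = 1.701 m; N'_2 = 37·cos1.9° = 37.0; c'Δl = 6.80; W sinα = 1.2
Slice 3: Δl = 2.8/cos14.6° = 2.893 m; N'_3 = 90·cos14.6° = 87.1; c'Δl = 11.57; W sinα = 22.7
Slice 4: Δl = 2.7/cos31.4° = 3.163 m; N'_4 = 47·cos31.4° = 40.1; c'Δl = 12.65; W sinα = 24.5
Σc'Δl = 37.9 kN/m; ΣN' = 179.1 kN/m; ΣW sinα = 46.4 kN/m
Resisting = 37.9 + 179.1·tan25.6° = 37.9 + 85.8 = 123.7 kN/m
FS = 123.7 / 46.4 = 2.666

FS = 2.67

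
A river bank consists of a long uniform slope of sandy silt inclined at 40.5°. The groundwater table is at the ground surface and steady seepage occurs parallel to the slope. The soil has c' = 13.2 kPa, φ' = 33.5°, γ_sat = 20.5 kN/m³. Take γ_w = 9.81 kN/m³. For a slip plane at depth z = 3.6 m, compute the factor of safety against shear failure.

FS = 0.77

With seepage parallel to the slope and the water table at the surface, the effective normal stress on the slip plane uses the buoyant unit weight γ' = γ_sat − γ_w while the driving shear stress uses γ_sat:
FS = [c' + γ' z cos²β tanφ'] / [γ_sat z sinβ cosβ]
γ' = 20.5 − 9.81 = 10.69 kN/m³
Numerator = 13.2 + 10.69·3.6·cos²40.5°·tan33.5° = 13.2 + 10.69·3.6·0.5782·0.6619 = 27.928 kPa
Denominator = 20.5·3.6·sin40.5°·cos40.5° = 20.5·3.6·0.6494·0.7604 = 36.446 kPa
FS = 27.928 / 36.446 = 0.766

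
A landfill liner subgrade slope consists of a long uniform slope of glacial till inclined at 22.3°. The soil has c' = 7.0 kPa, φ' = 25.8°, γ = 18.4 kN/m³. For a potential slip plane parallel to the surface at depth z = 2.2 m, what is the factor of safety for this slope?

For an infinite slope with a slip plane parallel to the surface (no pore pressure): FS = [c' + γz cos²β tanφ'] / [γz sinβ cosβ].
γz = 18.4·2.2 = 40.48 kN/m²
Numerator = 7.0 + 40.48·cos²22.3°·tan25.8° = 7.0 + 40.48·0.8560·0.4834 = 23.751 kPa
Denominator = 40.48·sin22.3°·cos22.3° = 40.48·0.3795·0.9252 = 14.212 kPa
FS = 23.751 / 14.212 = 1.671

FS = 1.67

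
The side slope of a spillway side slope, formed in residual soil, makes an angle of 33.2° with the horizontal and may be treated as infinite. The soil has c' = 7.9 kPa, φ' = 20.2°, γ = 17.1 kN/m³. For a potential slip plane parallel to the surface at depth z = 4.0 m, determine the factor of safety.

FS = 0.81

For an infinite slope with a slip plane parallel to the surface (no pore pressure): FS = [c' + γz cos²β tanφ'] / [γz sinβ cosβ].
γz = 17.1·4.0 = 68.40 kN/m²
Numerator = 7.9 + 68.40·cos²33.2°·tan20.2° = 7.9 + 68.40·0.7002·0.3679 = 25.521 kPa
Denominator = 68.40·sin33.2°·cos33.2° = 68.40·0.5476·0.8368 = 31.340 kPa
FS = 25.521 / 31.340 = 0.814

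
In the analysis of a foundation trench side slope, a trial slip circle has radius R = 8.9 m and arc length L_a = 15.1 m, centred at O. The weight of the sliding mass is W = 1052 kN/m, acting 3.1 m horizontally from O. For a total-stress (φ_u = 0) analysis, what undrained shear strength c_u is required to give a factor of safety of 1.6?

c_u = 38.8 kPa

FS = c_u·L_a·R / (W·d), so c_u = FS·W·d / (L_a·R).
c_u = 1.6·1052·3.1 / (15.10·8.9) = 5217.9 / 134.39 = 38.83 kPa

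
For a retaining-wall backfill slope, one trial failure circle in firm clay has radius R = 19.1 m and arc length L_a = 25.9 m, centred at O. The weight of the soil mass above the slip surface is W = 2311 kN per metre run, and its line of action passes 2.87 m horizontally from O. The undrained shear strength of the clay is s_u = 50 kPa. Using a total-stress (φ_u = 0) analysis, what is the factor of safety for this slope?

FS = 3.73

Taking moments about the centre O, the resisting moment is provided by the undrained shear strength acting along the arc:
M_R = s_u·L_a·R = 50·25.90·19.1 = 24734.5 kN·m/m
M_D = W·d = 2311·2.87 = 6632.6 kN·m/m
FS = M_R / M_D = 24734.5 / 6632.6 = 3.729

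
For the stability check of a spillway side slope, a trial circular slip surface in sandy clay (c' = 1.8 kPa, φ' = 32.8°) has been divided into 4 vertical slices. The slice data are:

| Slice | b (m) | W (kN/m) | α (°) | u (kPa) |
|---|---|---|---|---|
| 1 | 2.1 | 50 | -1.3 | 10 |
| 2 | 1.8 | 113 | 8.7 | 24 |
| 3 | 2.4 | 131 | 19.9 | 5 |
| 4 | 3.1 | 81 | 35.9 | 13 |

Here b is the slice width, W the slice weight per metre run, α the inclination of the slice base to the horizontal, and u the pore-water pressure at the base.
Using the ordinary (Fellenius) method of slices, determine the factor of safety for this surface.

Ordinary method of slices: FS = Σ[c'·Δl_i + (W_i cosα_i − u_i·Δl_i)·tanφ'] / Σ W_i sinα_i, with Δl_i = b_i / cosα_i.
Slice 1: Δl = 2.1/cos(-1.3°) = 2.101 m; N'_1 = 50·cos(-1.3°) − 10·2.101 = 29.0; c'Δl = 3.78; W sinα = -1.1
Slice 2: Δl = 1.8/cos8.7° = 1.821 m; N'_2 = 113·cos8.7° − 24·1.821 = 68.0; c'Δl = 3.28; W sinα = 17.1
Slice 3: Δl = 2.4/cos19.9° = 2.552 m; N'_3 = 131·cos19.9° − 5·2.552 = 110.4; c'Δl = 4.59; W sinα = 44.6
Slice 4: Δl = 3.1/cos35.9° = 3.827 m; N'_4 = 81·cos35.9° − 13·3.827 = 15.9; c'Δl = 6.89; W sinα = 47.5
Σc'Δl = 18.5 kN/m; ΣN' = 223.3 kN/m; ΣW sinα = 108.0 kN/m
Resisting = 18.5 + 223.3·tan32.8° = 18.5 + 143.9 = 162.4 kN/m
FS = 162.4 / 108.0 = 1.503

FS = 1.50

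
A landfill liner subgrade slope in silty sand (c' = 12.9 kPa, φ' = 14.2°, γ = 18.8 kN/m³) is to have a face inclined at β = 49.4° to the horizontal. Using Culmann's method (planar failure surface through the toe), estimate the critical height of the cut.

Culmann's analysis gives the critical failure plane at α_cr = (β + φ')/2 = (49.4 + 14.2)/2 = 31.8°, and the critical height
H_c = (4c'/γ) · sinβ cosφ' / [1 − cos(β − φ')]
    = (4·12.9/18.8) · sin49.4°·cos14.2° / [1 − cos(35.2°)]
    = 2.745 · 0.7593·0.9694 / [1 − 0.8171]
    = 2.745 · 0.7361 / 0.1829
    = 11.05 m

H_c = 11.05 m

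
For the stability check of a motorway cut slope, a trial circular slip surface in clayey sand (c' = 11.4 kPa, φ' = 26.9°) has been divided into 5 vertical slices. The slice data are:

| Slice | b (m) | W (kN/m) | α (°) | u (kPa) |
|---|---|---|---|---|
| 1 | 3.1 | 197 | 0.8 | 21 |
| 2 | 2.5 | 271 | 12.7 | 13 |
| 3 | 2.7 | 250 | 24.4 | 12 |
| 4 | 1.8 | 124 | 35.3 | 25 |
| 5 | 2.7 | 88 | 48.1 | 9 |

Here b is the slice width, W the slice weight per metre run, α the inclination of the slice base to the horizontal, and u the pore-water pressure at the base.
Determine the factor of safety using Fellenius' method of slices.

Ordinary method of slices: FS = Σ[c'·Δl_i + (W_i cosα_i − u_i·Δl_i)·tanφ'] / Σ W_i sinα_i, with Δl_i = b_i / cosα_i.
Slice 1: Δl = 3.1/cos0.8° = 3.100 m; N'_1 = 197·cos0.8° − 21·3.100 = 131.9; c'Δl = 35.34; W sinα = 2.8
Slice 2: Δl = 2.5/cos12.7° = 2.563 m; N'_2 = 271·cos12.7° − 13·2.563 = 231.1; c'Δl = 29.21; W sinα = 59.6
Slice 3: Δl = 2.7/cos24.4° = 2.965 m; N'_3 = 250·cos24.4° − 12·2.965 = 192.1; c'Δl = 33.80; W sinα = 103.3
Slice 4: Δl = 1.8/cos35.3° = 2.206 m; N'_4 = 124·cos35.3° − 25·2.206 = 46.1; c'Δl = 25.14; W sinα = 71.7
Slice 5: Δl = 2.7/cos48.1° = 4.043 m; N'_5 = 88·cos48.1° − 9·4.043 = 22.4; c'Δl = 46.09; W sinα = 65.5
Σc'Δl = 169.6 kN/m; ΣN' = 623.5 kN/m; ΣW sinα = 302.8 kN/m
Resisting = 169.6 + 623.5·tan26.9° = 169.6 + 316.3 = 485.9 kN/m
FS = 485.9 / 302.8 = 1.605

FS = 1.60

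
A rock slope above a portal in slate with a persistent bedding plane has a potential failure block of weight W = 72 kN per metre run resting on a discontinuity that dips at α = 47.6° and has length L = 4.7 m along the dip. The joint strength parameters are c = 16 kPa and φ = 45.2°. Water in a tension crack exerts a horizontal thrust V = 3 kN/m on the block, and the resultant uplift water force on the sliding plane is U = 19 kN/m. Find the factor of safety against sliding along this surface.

FS = 1.86

Resolving the block weight along and normal to the plane and applying the Mohr–Coulomb strength on the joint:
N' = W cosα − U − V sinα = 72·cos47.6° − 19 − 3·sin47.6° = 27.3 kN/m
Driving force T = W sinα + V cosα = 72·sin47.6° + 3·cos47.6° = 55.2 kN/m
Resisting force R = c·L + N'·tanφ = 16·4.7 + 27.3·tan45.2° = 75.2 + 27.5 = 102.7 kN/m
FS = R / T = 102.7 / 55.2 = 1.861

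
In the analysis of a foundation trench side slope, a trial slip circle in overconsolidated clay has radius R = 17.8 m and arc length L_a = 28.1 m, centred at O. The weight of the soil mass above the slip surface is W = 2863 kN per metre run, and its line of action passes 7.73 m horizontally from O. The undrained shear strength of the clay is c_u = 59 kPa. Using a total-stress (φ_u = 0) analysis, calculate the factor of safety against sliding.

FS = 1.33

Taking moments about the centre O, the resisting moment is provided by the undrained shear strength acting along the arc:
M_R = c_u·L_a·R = 59·28.10·17.8 = 29510.6 kN·m/m
M_D = W·d = 2863·7.73 = 22131.0 kN·m/m
FS = M_R / M_D = 29510.6 / 22131.0 = 1.333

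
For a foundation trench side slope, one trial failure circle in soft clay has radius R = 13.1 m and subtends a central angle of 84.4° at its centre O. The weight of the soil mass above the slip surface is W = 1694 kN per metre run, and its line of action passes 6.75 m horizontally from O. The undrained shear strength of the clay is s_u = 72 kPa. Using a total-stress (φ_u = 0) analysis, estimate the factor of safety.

FS = 1.59

Taking moments about the centre O, the resisting moment is provided by the undrained shear strength acting along the arc:
Arc length L_a = R·θ = 13.1·(84.4°·π/180) = 13.1·1.4731 = 19.30 m
M_R = s_u·L_a·R = 72·19.30·13.1 = 18201.0 kN·m/m
M_D = W·d = 1694·6.75 = 11434.5 kN·m/m
FS = M_R / M_D = 18201.0 / 11434.5 = 1.592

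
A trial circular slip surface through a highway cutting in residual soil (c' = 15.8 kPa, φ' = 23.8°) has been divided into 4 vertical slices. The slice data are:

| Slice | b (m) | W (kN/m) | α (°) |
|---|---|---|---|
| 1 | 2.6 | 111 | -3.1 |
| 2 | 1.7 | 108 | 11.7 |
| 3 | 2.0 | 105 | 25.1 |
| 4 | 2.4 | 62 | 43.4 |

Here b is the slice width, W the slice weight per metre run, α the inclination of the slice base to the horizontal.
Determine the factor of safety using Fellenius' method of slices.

FS = 3.04

Ordinary method of slices: FS = Σ[c'·Δl_i + (W_i cosα_i)·tanφ'] / Σ W_i sinα_i, with Δl_i = b_i / cosα_i.
Slice 1: Δl = 2.6/cos(-3.1°) = 2.604 m; N'_1 = 111·cos(-3.1°) = 110.8; c'Δl = 41.14; W sinα = -6.0
Slice 2: Δl = 1.7/cos11.7° = 1.736 m; N'_2 = 108·cos11.7° = 105.8; c'Δl = 27.43; W sinα = 21.9
Slice 3: Δl = 2.0/cos25.1° = 2.209 m; N'_3 = 105·cos25.1° = 95.1; c'Δl = 34.90; W sinα = 44.5
Slice 4: Δl = 2.4/cos43.4° = 3.303 m; N'_4 = 62·cos43.4° = 45.0; c'Δl = 52.19; W sinα = 42.6
Σc'Δl = 155.7 kN/m; ΣN' = 356.7 kN/m; ΣW sinα = 103.0 kN/m
Resisting = 155.7 + 356.7·tan23.8° = 155.7 + 157.3 = 313.0 kN/m
FS = 313.0 / 103.0 = 3.038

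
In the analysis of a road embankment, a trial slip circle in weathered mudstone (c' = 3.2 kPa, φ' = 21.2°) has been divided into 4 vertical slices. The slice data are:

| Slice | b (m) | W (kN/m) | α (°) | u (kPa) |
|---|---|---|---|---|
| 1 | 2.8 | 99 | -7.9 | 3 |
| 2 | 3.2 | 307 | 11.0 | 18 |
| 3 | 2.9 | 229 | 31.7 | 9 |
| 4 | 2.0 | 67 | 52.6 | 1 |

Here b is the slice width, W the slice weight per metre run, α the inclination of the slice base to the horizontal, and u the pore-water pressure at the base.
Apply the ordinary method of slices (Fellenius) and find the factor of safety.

FS = 1.13

Ordinary method of slices: FS = Σ[c'·Δl_i + (W_i cosα_i − u_i·Δl_i)·tanφ'] / Σ W_i sinα_i, with Δl_i = b_i / cosα_i.
Slice 1: Δl = 2.8/cos(-7.9°) = 2.827 m; N'_1 = 99·cos(-7.9°) − 3·2.827 = 89.6; c'Δl = 9.05; W sinα = -13.6
Slice 2: Δl = 3.2/cos11.0° = 3.260 m; N'_2 = 307·cos11.0° − 18·3.260 = 242.7; c'Δl = 10.43; W sinα = 58.6
Slice 3: Δl = 2.9/cos31.7° = 3.409 m; N'_3 = 229·cos31.7° − 9·3.409 = 164.2; c'Δl = 10.91; W sinα = 120.3
Slice 4: Δl = 2.0/cos52.6° = 3.293 m; N'_4 = 67·cos52.6° − 1·3.293 = 37.4; c'Δl = 10.54; W sinα = 53.2
Σc'Δl = 40.9 kN/m; ΣN' = 533.8 kN/m; ΣW sinα = 218.5 kN/m
Resisting = 40.9 + 533.8·tan21.2° = 40.9 + 207.1 = 248.0 kN/m
FS = 248.0 / 218.5 = 1.135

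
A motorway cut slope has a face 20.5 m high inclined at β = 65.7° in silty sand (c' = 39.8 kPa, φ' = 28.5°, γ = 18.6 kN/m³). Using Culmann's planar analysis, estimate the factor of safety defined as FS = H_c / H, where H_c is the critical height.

H_c = (4c'/γ) · sinβ cosφ' / [1 − cos(β − φ')]
    = (4·39.8/18.6) · sin65.7°·cos28.5° / [1 − cos37.2°]
    = 8.559 · 0.8010 / 0.2035 = 33.69 m
FS = H_c / H = 33.69 / 20.5 = 1.644

FS = 1.64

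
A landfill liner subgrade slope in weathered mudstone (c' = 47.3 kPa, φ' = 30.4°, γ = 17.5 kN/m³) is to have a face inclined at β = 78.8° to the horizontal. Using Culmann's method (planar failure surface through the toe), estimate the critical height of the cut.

Culmann's analysis gives the critical failure plane at α_cr = (β + φ')/2 = (78.8 + 30.4)/2 = 54.6°, and the critical height
H_c = (4c'/γ) · sinβ cosφ' / [1 − cos(β − φ')]
    = (4·47.3/17.5) · sin78.8°·cos30.4° / [1 − cos(48.4°)]
    = 10.811 · 0.9810·0.8625 / [1 − 0.6639]
    = 10.811 · 0.8461 / 0.3361
    = 27.22 m

H_c = 27.22 m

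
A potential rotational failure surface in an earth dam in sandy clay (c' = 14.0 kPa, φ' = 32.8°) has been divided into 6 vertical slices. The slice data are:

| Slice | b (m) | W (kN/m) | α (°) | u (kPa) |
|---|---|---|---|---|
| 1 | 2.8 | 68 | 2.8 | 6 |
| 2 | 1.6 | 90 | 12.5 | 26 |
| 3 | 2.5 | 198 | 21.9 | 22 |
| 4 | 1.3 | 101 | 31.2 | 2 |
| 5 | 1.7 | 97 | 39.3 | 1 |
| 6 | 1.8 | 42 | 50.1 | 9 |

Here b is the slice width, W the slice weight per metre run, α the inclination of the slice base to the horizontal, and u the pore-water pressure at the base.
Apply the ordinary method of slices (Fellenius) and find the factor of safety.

FS = 1.79

Ordinary method of slices: FS = Σ[c'·Δl_i + (W_i cosα_i − u_i·Δl_i)·tanφ'] / Σ W_i sinα_i, with Δl_i = b_i / cosα_i.
Slice 1: Δl = 2.8/cos2.8° = 2.803 m; N'_1 = 68·cos2.8° − 6·2.803 = 51.1; c'Δl = 39.25; W sinα = 3.3
Slice 2: Δl = 1.6/cos12.5° = 1.639 m; N'_2 = 90·cos12.5° − 26·1.639 = 45.3; c'Δl = 22.94; W sinα = 19.5
Slice 3: Δl = 2.5/cos21.9° = 2.694 m; N'_3 = 198·cos21.9° − 22·2.694 = 124.4; c'Δl = 37.72; W sinα = 73.9
Slice 4: Δl = 1.3/cos31.2° = 1.520 m; N'_4 = 101·cos31.2° − 2·1.520 = 83.4; c'Δl = 21.28; W sinα = 52.3
Slice 5: Δl = 1.7/cos39.3° = 2.197 m; N'_5 = 97·cos39.3° − 1·2.197 = 72.9; c'Δl = 30.76; W sinα = 61.4
Slice 6: Δl = 1.8/cos50.1° = 2.806 m; N'_6 = 42·cos50.1° − 9·2.806 = 1.7; c'Δl = 39.29; W sinα = 32.2
Σc'Δl = 191.2 kN/m; ΣN' = 378.7 kN/m; ΣW sinα = 242.6 kN/m
Resisting = 191.2 + 378.7·tan32.8° = 191.2 + 244.1 = 435.3 kN/m
FS = 435.3 / 242.6 = 1.794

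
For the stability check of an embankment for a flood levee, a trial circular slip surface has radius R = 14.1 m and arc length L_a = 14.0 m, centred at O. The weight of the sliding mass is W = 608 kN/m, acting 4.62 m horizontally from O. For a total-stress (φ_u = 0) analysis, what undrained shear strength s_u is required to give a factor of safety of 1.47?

s_u = 20.9 kPa

FS = s_u·L_a·R / (W·d), so s_u = FS·W·d / (L_a·R).
s_u = 1.47·608·4.62 / (14.00·14.1) = 4129.2 / 197.40 = 20.92 kPa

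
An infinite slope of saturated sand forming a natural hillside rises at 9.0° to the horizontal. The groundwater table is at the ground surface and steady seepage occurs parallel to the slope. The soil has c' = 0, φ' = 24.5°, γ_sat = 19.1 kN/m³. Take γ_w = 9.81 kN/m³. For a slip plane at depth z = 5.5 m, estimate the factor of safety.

FS = 1.40

With seepage parallel to the slope and the water table at the surface, the effective normal stress on the slip plane uses the buoyant unit weight γ' = γ_sat − γ_w while the driving shear stress uses γ_sat:
FS = [c' + γ' z cos²β tanφ'] / [γ_sat z sinβ cosβ]
(For c' = 0 this reduces to FS = (γ'/γ_sat)·tanφ'/tanβ.)
γ' = 19.1 − 9.81 = 9.29 kN/m³
Numerator = 0.0 + 9.29·5.5·cos²9.0°·tan24.5° = 0.0 + 9.29·5.5·0.9755·0.4557 = 22.716 kPa
Denominator = 19.1·5.5·sin9.0°·cos9.0° = 19.1·5.5·0.1564·0.9877 = 16.231 kPa
FS = 22.716 / 16.231 = 1.400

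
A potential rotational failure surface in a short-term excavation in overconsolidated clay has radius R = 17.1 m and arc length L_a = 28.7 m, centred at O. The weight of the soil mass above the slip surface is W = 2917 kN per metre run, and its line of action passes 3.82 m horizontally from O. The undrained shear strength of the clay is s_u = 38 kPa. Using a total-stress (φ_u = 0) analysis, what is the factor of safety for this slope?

Taking moments about the centre O, the resisting moment is provided by the undrained shear strength acting along the arc:
M_R = s_u·L_a·R = 38·28.70·17.1 = 18649.3 kN·m/m
M_D = W·d = 2917·3.82 = 11142.9 kN·m/m
FS = M_R / M_D = 18649.3 / 11142.9 = 1.674

FS = 1.67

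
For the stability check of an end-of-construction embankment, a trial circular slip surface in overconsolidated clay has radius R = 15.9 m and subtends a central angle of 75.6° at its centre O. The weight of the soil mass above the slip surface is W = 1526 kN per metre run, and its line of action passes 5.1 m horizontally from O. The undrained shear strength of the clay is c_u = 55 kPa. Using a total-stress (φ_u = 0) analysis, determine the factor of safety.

Taking moments about the centre O, the resisting moment is provided by the undrained shear strength acting along the arc:
Arc length L_a = R·θ = 15.9·(75.6°·π/180) = 15.9·1.3195 = 20.98 m
M_R = c_u·L_a·R = 55·20.98·15.9 = 18346.6 kN·m/m
M_D = W·d = 1526·5.1 = 7782.6 kN·m/m
FS = M_R / M_D = 18346.6 / 7782.6 = 2.357

FS = 2.36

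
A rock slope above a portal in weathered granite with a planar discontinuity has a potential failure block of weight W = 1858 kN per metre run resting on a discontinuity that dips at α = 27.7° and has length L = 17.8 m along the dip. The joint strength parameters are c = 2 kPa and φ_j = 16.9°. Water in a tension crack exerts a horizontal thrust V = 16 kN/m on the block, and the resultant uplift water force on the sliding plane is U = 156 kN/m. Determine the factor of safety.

FS = 0.55

Resolving the block weight along and normal to the plane and applying the Mohr–Coulomb strength on the joint:
N' = W cosα − U − V sinα = 1858·cos27.7° − 156 − 16·sin27.7° = 1481.6 kN/m
Driving force T = W sinα + V cosα = 1858·sin27.7° + 16·cos27.7° = 877.8 kN/m
Resisting force R = c·L + N'·tanφ_j = 2·17.8 + 1481.6·tan16.9° = 35.6 + 450.2 = 485.8 kN/m
FS = R / T = 485.8 / 877.8 = 0.553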